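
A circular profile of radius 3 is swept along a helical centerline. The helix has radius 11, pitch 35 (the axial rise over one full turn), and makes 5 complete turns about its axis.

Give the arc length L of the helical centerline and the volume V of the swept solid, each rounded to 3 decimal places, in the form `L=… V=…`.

L=387.359 V=10952.326

2πR = 2π·11 = 69.115038
per-turn = √(69.115038² + 35²) = √(4776.8885 + 1225) = √6001.8885 = 77.471856
L = 5 × 77.471856 = 387.359282
V = π·3² × L = 28.274334 × 387.359282 = 10952.325668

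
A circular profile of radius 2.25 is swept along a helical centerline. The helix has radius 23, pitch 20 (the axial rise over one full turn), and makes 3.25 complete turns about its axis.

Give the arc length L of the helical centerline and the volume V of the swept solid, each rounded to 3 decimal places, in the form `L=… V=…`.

2πR = 2π·23 = 144.513262
per-turn = √(144.513262² + 20²) = √(20884.0829 + 400) = √21284.0829 = 145.890654
L = 3.25 × 145.890654 = 474.144625
V = π·2.25² × L = 15.904313 × 474.144625 = 7540.944438

L=474.145 V=7540.944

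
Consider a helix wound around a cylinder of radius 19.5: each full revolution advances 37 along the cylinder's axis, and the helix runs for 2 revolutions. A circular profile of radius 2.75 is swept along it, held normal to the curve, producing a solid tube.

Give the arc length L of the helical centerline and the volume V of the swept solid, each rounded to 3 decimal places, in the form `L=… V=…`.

2πR = 2π·19.5 = 122.522113
per-turn = √(122.522113² + 37²) = √(15011.6683 + 1369) = √16380.6683 = 127.986985
L = 2 × 127.986985 = 255.973970
V = π·2.75² × L = 23.758294 × 255.973970 = 6081.504942

L=255.974 V=6081.505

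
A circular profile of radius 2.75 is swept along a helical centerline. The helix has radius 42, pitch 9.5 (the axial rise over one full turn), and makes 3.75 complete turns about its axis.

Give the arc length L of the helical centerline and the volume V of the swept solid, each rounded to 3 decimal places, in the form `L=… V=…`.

2πR = 2π·42 = 263.893783
per-turn = √(263.893783² + 9.5²) = √(69639.9287 + 90.25) = √69730.1787 = 264.064724
L = 3.75 × 264.064724 = 990.242716
V = π·2.75² × L = 23.758294 × 990.242716 = 23526.478025

L=990.243 V=23526.478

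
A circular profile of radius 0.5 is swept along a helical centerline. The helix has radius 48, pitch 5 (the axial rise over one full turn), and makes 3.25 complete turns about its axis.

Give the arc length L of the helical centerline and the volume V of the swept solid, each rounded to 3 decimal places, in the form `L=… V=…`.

2πR = 2π·48 = 301.592895
per-turn = √(301.592895² + 5²) = √(90958.2742 + 25) = √90983.2742 = 301.634338
L = 3.25 × 301.634338 = 980.311600
V = π·0.5² × L = 0.785398 × 980.311600 = 769.934930

L=980.312 V=769.935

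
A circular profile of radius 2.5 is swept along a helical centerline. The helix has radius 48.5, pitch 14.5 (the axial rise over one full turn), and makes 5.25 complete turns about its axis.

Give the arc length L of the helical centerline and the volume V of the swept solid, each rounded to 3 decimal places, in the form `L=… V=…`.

L=1601.666 V=31448.641

2πR = 2π·48.5 = 304.734487
per-turn = √(304.734487² + 14.5²) = √(92863.1078 + 210.25) = √93073.3578 = 305.079265
L = 5.25 × 305.079265 = 1601.666140
V = π·2.5² × L = 19.634954 × 1601.666140 = 31448.641122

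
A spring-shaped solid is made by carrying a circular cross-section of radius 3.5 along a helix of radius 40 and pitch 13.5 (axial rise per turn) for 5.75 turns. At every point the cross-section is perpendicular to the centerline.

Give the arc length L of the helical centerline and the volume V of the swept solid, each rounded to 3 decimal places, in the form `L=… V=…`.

2πR = 2π·40 = 251.327412
per-turn = √(251.327412² + 13.5²) = √(63165.4682 + 182.25) = √63347.7182 = 251.689726
L = 5.75 × 251.689726 = 1447.215924
V = π·3.5² × L = 38.484510 × 1447.215924 = 55695.395725

L=1447.216 V=55695.396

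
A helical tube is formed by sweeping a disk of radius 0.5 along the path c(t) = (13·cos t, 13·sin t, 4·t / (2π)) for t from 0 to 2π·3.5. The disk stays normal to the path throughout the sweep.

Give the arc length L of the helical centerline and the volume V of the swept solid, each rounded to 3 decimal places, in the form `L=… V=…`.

L=286.228 V=224.803

2πR = 2π·13 = 81.681409
per-turn = √(81.681409² + 4²) = √(6671.8526 + 16) = √6687.8526 = 81.779292
L = 3.5 × 81.779292 = 286.227521
V = π·0.5² × L = 0.785398 × 286.227521 = 224.802570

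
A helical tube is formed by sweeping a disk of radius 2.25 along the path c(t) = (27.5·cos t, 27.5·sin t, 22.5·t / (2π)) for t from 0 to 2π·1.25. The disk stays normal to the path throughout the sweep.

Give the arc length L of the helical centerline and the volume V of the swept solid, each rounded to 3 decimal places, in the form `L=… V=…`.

L=217.808 V=3464.086

2πR = 2π·27.5 = 172.787596
per-turn = √(172.787596² + 22.5²) = √(29855.5533 + 506.25) = √30361.8033 = 174.246387
L = 1.25 × 174.246387 = 217.807984
V = π·2.25² × L = 15.904313 × 217.807984 = 3464.086302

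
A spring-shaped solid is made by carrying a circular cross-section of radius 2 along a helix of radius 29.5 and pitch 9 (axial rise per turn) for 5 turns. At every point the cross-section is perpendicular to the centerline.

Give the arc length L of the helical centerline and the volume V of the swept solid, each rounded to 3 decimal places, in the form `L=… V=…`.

L=927.862 V=11659.854

2πR = 2π·29.5 = 185.353967
per-turn = √(185.353967² + 9²) = √(34356.0929 + 81) = √34437.0929 = 185.572339
L = 5 × 185.572339 = 927.861694
V = π·2² × L = 12.566371 × 927.861694 = 11659.853924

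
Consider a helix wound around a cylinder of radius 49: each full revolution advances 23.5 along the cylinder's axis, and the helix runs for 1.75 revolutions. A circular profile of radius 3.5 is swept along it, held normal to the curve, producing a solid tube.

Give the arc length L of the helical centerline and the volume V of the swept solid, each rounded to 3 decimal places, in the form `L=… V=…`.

L=540.350 V=20795.120

2πR = 2π·49 = 307.876080
per-turn = √(307.876080² + 23.5²) = √(94787.6807 + 552.25) = √95339.9307 = 308.771648
L = 1.75 × 308.771648 = 540.350384
V = π·3.5² × L = 38.484510 × 540.350384 = 20795.119767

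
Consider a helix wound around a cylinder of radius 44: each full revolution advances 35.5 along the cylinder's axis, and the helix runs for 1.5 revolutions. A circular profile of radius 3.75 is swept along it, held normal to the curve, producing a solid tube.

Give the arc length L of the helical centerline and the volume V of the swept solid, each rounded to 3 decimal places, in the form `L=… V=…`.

L=418.095 V=18470.878

2πR = 2π·44 = 276.460154
per-turn = √(276.460154² + 35.5²) = √(76430.2165 + 1260.25) = √77690.4665 = 278.730096
L = 1.5 × 278.730096 = 418.095144
V = π·3.75² × L = 44.178647 × 418.095144 = 18470.877658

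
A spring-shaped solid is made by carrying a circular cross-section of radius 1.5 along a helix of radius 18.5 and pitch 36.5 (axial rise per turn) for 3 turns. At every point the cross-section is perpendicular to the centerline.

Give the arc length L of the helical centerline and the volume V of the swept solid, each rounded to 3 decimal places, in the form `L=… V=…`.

L=365.505 V=2583.600

2πR = 2π·18.5 = 116.238928
per-turn = √(116.238928² + 36.5²) = √(13511.4884 + 1332.25) = √14843.7384 = 121.834882
L = 3 × 121.834882 = 365.504645
V = π·1.5² × L = 7.068583 × 365.504645 = 2583.600095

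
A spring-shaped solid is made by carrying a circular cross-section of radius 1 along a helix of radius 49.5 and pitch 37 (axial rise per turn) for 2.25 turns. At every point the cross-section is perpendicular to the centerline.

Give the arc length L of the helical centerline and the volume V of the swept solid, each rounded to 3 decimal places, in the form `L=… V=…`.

L=704.724 V=2213.957

2πR = 2π·49.5 = 311.017673
per-turn = √(311.017673² + 37²) = √(96731.9927 + 1369) = √98100.9927 = 313.210780
L = 2.25 × 313.210780 = 704.724255
V = π·1² × L = 3.141593 × 704.724255 = 2213.956543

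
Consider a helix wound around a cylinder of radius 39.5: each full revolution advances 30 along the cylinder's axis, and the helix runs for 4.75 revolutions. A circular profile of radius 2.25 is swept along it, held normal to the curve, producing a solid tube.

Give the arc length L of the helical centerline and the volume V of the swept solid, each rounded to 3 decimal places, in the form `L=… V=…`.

L=1187.464 V=18885.797

2πR = 2π·39.5 = 248.185820
per-turn = √(248.185820² + 30²) = √(61596.2011 + 900) = √62496.2011 = 249.992402
L = 4.75 × 249.992402 = 1187.463910
V = π·2.25² × L = 15.904313 × 1187.463910 = 18885.797467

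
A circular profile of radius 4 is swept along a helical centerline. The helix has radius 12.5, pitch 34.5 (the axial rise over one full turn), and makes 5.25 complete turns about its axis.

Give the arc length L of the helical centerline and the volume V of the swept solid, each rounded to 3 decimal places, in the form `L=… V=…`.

L=450.362 V=22637.646

2πR = 2π·12.5 = 78.539816
per-turn = √(78.539816² + 34.5²) = √(6168.5028 + 1190.25) = √7358.7528 = 85.783173
L = 5.25 × 85.783173 = 450.361658
V = π·4² × L = 50.265482 × 450.361658 = 22637.646003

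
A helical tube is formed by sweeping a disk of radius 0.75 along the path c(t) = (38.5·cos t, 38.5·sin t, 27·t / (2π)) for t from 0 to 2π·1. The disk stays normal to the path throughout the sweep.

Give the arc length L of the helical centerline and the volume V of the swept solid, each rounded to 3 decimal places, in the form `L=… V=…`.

L=243.405 V=430.132

2πR = 2π·38.5 = 241.902634
per-turn = √(241.902634² + 27²) = √(58516.8845 + 729) = √59245.8845 = 243.404775
L = 1 × 243.404775 = 243.404775
V = π·0.75² × L = 1.767146 × 243.404775 = 430.131742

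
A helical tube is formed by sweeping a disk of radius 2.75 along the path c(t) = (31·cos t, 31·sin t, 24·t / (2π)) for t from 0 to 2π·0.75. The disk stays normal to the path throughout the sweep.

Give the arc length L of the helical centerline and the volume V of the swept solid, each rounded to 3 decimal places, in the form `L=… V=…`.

L=147.189 V=3496.956

2πR = 2π·31 = 194.778745
per-turn = √(194.778745² + 24²) = √(37938.7593 + 576) = √38514.7593 = 196.251775
L = 0.75 × 196.251775 = 147.188831
V = π·2.75² × L = 23.758294 × 147.188831 = 3496.955597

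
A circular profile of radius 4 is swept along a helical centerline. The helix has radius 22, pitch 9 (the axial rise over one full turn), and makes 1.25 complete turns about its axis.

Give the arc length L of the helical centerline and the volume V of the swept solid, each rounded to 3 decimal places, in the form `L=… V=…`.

L=173.153 V=8703.641

2πR = 2π·22 = 138.230077
per-turn = √(138.230077² + 9²) = √(19107.5541 + 81) = √19188.5541 = 138.522757
L = 1.25 × 138.522757 = 173.153446
V = π·4² × L = 50.265482 × 173.153446 = 8703.641495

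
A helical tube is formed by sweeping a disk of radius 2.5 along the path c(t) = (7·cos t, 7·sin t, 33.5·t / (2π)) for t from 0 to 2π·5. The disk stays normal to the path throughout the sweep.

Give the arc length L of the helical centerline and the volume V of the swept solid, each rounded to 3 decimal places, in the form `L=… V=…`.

2πR = 2π·7 = 43.982297
per-turn = √(43.982297² + 33.5²) = √(1934.4425 + 1122.25) = √3056.6925 = 55.287363
L = 5 × 55.287363 = 276.436813
V = π·2.5² × L = 19.634954 × 276.436813 = 5427.824130

L=276.437 V=5427.824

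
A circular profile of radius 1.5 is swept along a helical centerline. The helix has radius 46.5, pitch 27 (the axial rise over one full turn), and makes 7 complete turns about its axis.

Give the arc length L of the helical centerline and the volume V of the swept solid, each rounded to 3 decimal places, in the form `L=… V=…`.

2πR = 2π·46.5 = 292.168117
per-turn = √(292.168117² + 27²) = √(85362.2085 + 729) = √86091.2085 = 293.413034
L = 7 × 293.413034 = 2053.891237
V = π·1.5² × L = 7.068583 × 2053.891237 = 14518.101651

L=2053.891 V=14518.102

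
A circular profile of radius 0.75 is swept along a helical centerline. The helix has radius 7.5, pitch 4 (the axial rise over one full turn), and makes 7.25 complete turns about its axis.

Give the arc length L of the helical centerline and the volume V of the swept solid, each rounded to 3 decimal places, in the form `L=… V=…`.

L=342.877 V=605.913

2πR = 2π·7.5 = 47.123890
per-turn = √(47.123890² + 4²) = √(2220.6610 + 16) = √2236.6610 = 47.293350
L = 7.25 × 47.293350 = 342.876790
V = π·0.75² × L = 1.767146 × 342.876790 = 605.913303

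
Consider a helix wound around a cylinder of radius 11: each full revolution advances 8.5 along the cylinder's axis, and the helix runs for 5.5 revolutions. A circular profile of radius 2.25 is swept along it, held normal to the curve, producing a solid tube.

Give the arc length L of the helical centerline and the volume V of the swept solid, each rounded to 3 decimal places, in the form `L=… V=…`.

L=382.997 V=6091.299

2πR = 2π·11 = 69.115038
per-turn = √(69.115038² + 8.5²) = √(4776.8885 + 72.25) = √4849.1385 = 69.635756
L = 5.5 × 69.635756 = 382.996659
V = π·2.25² × L = 15.904313 × 382.996659 = 6091.298664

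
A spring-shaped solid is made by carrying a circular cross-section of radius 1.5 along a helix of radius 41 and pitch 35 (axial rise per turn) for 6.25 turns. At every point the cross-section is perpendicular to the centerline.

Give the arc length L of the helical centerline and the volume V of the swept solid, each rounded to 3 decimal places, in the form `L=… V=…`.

2πR = 2π·41 = 257.610598
per-turn = √(257.610598² + 35²) = √(66363.2200 + 1225) = √67588.2200 = 259.977345
L = 6.25 × 259.977345 = 1624.858407
V = π·1.5² × L = 7.068583 × 1624.858407 = 11485.447279

L=1624.858 V=11485.447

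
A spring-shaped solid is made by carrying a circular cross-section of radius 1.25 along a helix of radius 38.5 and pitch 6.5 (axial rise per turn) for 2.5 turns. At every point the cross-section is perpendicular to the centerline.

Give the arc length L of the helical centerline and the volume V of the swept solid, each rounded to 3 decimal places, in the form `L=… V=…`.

L=604.975 V=2969.663

2πR = 2π·38.5 = 241.902634
per-turn = √(241.902634² + 6.5²) = √(58516.8845 + 42.25) = √58559.1345 = 241.989947
L = 2.5 × 241.989947 = 604.974868
V = π·1.25² × L = 4.908739 × 604.974868 = 2969.663438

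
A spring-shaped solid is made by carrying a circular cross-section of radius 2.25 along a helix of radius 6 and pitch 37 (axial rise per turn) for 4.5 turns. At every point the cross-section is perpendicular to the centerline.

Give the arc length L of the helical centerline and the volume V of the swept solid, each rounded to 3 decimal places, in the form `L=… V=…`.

2πR = 2π·6 = 37.699112
per-turn = √(37.699112² + 37²) = √(1421.2230 + 1369) = √2790.2230 = 52.822562
L = 4.5 × 52.822562 = 237.701528
V = π·2.25² × L = 15.904313 × 237.701528 = 3780.479457

L=237.702 V=3780.479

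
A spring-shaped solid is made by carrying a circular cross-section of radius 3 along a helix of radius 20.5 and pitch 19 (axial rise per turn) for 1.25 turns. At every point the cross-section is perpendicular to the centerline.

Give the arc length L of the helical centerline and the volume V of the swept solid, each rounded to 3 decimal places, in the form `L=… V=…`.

L=162.749 V=4601.616

2πR = 2π·20.5 = 128.805299
per-turn = √(128.805299² + 19²) = √(16590.8050 + 361) = √16951.8050 = 130.199098
L = 1.25 × 130.199098 = 162.748872
V = π·3² × L = 28.274334 × 162.748872 = 4601.615944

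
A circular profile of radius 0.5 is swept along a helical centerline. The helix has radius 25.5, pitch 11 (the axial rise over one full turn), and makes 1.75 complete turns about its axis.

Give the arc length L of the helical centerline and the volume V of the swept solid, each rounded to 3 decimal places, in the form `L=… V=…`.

2πR = 2π·25.5 = 160.221225
per-turn = √(160.221225² + 11²) = √(25670.8410 + 121) = √25791.8410 = 160.598384
L = 1.75 × 160.598384 = 281.047173
V = π·0.5² × L = 0.785398 × 281.047173 = 220.733933

L=281.047 V=220.734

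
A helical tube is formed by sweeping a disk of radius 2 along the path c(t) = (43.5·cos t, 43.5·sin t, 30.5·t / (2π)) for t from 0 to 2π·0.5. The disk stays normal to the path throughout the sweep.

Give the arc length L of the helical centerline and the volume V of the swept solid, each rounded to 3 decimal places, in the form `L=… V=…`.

2πR = 2π·43.5 = 273.318561
per-turn = √(273.318561² + 30.5²) = √(74703.0357 + 930.25) = √75633.2857 = 275.015065
L = 0.5 × 275.015065 = 137.507532
V = π·2² × L = 12.566371 × 137.507532 = 1727.970613

L=137.508 V=1727.971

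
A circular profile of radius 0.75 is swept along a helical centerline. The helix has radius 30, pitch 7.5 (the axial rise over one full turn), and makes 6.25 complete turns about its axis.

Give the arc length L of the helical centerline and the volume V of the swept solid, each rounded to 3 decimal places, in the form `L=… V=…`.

L=1179.029 V=2083.517

2πR = 2π·30 = 188.495559
per-turn = √(188.495559² + 7.5²) = √(35530.5758 + 56.25) = √35586.8258 = 188.644708
L = 6.25 × 188.644708 = 1179.029425
V = π·0.75² × L = 1.767146 × 1179.029425 = 2083.516976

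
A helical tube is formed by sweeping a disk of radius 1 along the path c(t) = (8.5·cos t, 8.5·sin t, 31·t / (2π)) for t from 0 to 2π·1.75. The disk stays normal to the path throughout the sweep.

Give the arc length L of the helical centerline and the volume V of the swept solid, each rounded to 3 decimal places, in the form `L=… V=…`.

L=108.066 V=339.500

2πR = 2π·8.5 = 53.407075
per-turn = √(53.407075² + 31²) = √(2852.3157 + 961) = √3813.3157 = 61.752050
L = 1.75 × 61.752050 = 108.066087
V = π·1² × L = 3.141593 × 108.066087 = 339.499626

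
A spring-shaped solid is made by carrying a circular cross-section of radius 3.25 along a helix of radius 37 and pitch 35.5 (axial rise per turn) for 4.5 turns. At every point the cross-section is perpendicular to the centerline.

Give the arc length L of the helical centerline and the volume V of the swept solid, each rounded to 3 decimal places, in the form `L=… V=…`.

L=1058.277 V=35116.889

2πR = 2π·37 = 232.477856
per-turn = √(232.477856² + 35.5²) = √(54045.9537 + 1260.25) = √55306.2037 = 235.172710
L = 4.5 × 235.172710 = 1058.277197
V = π·3.25² × L = 33.183072 × 1058.277197 = 35116.888839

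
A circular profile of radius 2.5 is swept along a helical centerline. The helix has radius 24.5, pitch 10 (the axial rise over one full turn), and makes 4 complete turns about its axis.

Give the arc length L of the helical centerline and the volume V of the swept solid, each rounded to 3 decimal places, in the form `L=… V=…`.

2πR = 2π·24.5 = 153.938040
per-turn = √(153.938040² + 10²) = √(23696.9202 + 100) = √23796.9202 = 154.262504
L = 4 × 154.262504 = 617.050016
V = π·2.5² × L = 19.634954 × 617.050016 = 12115.748739

L=617.050 V=12115.749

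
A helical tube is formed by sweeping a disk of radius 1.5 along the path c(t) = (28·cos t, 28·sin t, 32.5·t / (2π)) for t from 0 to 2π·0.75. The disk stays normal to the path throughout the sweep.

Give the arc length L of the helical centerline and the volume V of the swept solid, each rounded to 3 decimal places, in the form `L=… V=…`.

2πR = 2π·28 = 175.929189
per-turn = √(175.929189² + 32.5²) = √(30951.0794 + 1056.25) = √32007.3294 = 178.905923
L = 0.75 × 178.905923 = 134.179442
V = π·1.5² × L = 7.068583 × 134.179442 = 948.458589

L=134.179 V=948.459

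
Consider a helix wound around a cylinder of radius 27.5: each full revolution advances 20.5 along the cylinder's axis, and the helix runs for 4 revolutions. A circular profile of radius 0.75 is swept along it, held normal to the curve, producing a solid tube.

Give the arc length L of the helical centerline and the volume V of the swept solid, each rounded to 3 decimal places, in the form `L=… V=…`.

L=695.998 V=1229.930

2πR = 2π·27.5 = 172.787596
per-turn = √(172.787596² + 20.5²) = √(29855.5533 + 420.25) = √30275.8033 = 173.999435
L = 4 × 173.999435 = 695.997739
V = π·0.75² × L = 1.767146 × 695.997739 = 1229.929529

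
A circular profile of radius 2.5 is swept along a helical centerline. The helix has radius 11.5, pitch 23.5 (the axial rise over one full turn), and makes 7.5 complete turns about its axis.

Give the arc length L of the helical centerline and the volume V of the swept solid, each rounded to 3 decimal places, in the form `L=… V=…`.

L=569.865 V=11189.279

2πR = 2π·11.5 = 72.256631
per-turn = √(72.256631² + 23.5²) = √(5221.0207 + 552.25) = √5773.2707 = 75.982042
L = 7.5 × 75.982042 = 569.865316
V = π·2.5² × L = 19.634954 × 569.865316 = 11189.279316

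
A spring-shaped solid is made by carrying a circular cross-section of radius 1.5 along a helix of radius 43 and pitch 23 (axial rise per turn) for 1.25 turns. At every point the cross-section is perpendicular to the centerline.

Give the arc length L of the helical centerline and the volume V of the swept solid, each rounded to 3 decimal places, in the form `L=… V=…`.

L=338.943 V=2395.845

2πR = 2π·43 = 270.176968
per-turn = √(270.176968² + 23²) = √(72995.5942 + 529) = √73524.5942 = 271.154189
L = 1.25 × 271.154189 = 338.942736
V = π·1.5² × L = 7.068583 × 338.942736 = 2395.845022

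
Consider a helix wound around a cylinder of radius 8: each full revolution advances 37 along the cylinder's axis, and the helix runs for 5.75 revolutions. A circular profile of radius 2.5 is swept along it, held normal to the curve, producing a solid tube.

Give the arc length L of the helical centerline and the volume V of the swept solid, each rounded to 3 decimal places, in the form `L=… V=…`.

2πR = 2π·8 = 50.265482
per-turn = √(50.265482² + 37²) = √(2526.6187 + 1369) = √3895.6187 = 62.414892
L = 5.75 × 62.414892 = 358.885628
V = π·2.5² × L = 19.634954 × 358.885628 = 7046.702832

L=358.886 V=7046.703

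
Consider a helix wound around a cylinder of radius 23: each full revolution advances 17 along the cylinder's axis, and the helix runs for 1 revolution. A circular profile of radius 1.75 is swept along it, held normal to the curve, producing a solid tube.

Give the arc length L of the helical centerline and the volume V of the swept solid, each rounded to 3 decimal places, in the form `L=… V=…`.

2πR = 2π·23 = 144.513262
per-turn = √(144.513262² + 17²) = √(20884.0829 + 289) = √21173.0829 = 145.509735
L = 1 × 145.509735 = 145.509735
V = π·1.75² × L = 9.621128 × 145.509735 = 1399.967711

L=145.510 V=1399.968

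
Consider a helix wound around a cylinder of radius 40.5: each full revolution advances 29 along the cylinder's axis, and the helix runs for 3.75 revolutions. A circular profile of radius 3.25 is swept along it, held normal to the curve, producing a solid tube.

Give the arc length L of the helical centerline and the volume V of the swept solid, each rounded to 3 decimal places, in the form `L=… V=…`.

2πR = 2π·40.5 = 254.469005
per-turn = √(254.469005² + 29²) = √(64754.4745 + 841) = √65595.4745 = 256.116135
L = 3.75 × 256.116135 = 960.435505
V = π·3.25² × L = 33.183072 × 960.435505 = 31870.200911

L=960.436 V=31870.201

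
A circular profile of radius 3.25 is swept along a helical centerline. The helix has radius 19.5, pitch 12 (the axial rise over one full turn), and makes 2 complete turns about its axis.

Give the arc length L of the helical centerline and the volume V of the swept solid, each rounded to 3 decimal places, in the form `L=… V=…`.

L=246.217 V=8170.227

2πR = 2π·19.5 = 122.522113
per-turn = √(122.522113² + 12²) = √(15011.6683 + 144) = √15155.6683 = 123.108360
L = 2 × 123.108360 = 246.216720
V = π·3.25² × L = 33.183072 × 246.216720 = 8170.227245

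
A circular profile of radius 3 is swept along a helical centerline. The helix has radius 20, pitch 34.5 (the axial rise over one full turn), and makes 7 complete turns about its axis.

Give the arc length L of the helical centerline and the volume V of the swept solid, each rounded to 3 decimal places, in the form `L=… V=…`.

L=912.195 V=25791.699

2πR = 2π·20 = 125.663706
per-turn = √(125.663706² + 34.5²) = √(15791.3670 + 1190.25) = √16981.6170 = 130.313534
L = 7 × 130.313534 = 912.194735
V = π·3² × L = 28.274334 × 912.194735 = 25791.698511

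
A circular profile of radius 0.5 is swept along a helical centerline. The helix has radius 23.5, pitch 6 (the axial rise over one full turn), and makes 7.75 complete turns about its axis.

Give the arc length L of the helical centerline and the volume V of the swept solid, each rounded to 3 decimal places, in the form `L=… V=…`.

2πR = 2π·23.5 = 147.654855
per-turn = √(147.654855² + 6²) = √(21801.9561 + 36) = √21837.9561 = 147.776710
L = 7.75 × 147.776710 = 1145.269505
V = π·0.5² × L = 0.785398 × 1145.269505 = 899.492566

L=1145.270 V=899.493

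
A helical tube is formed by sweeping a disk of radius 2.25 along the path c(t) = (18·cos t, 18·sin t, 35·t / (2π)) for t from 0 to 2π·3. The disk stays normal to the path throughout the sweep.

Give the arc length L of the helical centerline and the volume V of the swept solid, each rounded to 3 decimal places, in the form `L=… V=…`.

2πR = 2π·18 = 113.097336
per-turn = √(113.097336² + 35²) = √(12791.0073 + 1225) = √14016.0073 = 118.389220
L = 3 × 118.389220 = 355.167659
V = π·2.25² × L = 15.904313 × 355.167659 = 5648.697542

L=355.168 V=5648.698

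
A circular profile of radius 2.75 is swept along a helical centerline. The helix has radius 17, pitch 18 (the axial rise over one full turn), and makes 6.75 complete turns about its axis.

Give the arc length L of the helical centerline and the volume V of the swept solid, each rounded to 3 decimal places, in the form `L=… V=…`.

L=731.161 V=17371.144

2πR = 2π·17 = 106.814150
per-turn = √(106.814150² + 18²) = √(11409.2627 + 324) = √11733.2627 = 108.320186
L = 6.75 × 108.320186 = 731.161255
V = π·2.75² × L = 23.758294 × 731.161255 = 17371.144388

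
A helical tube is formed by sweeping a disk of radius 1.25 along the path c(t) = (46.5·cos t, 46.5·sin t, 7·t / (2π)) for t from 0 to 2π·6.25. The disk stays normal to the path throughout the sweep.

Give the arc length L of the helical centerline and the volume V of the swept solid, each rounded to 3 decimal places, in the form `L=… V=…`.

2πR = 2π·46.5 = 292.168117
per-turn = √(292.168117² + 7²) = √(85362.2085 + 49) = √85411.2085 = 292.251961
L = 6.25 × 292.251961 = 1826.574754
V = π·1.25² × L = 4.908739 × 1826.574754 = 8966.177855

L=1826.575 V=8966.178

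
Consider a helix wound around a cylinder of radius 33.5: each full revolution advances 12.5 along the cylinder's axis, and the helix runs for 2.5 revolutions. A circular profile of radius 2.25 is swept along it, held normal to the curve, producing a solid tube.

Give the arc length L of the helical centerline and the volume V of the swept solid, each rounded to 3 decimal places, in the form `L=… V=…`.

2πR = 2π·33.5 = 210.486708
per-turn = √(210.486708² + 12.5²) = √(44304.6542 + 156.25) = √44460.9042 = 210.857545
L = 2.5 × 210.857545 = 527.143862
V = π·2.25² × L = 15.904313 × 527.143862 = 8383.860872

L=527.144 V=8383.861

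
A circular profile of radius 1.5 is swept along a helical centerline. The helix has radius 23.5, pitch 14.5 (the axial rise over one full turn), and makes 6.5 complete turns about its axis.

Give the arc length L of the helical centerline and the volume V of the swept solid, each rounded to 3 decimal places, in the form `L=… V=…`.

2πR = 2π·23.5 = 147.654855
per-turn = √(147.654855² + 14.5²) = √(21801.9561 + 210.25) = √22012.2061 = 148.365111
L = 6.5 × 148.365111 = 964.373221
V = π·1.5² × L = 7.068583 × 964.373221 = 6816.752607

L=964.373 V=6816.753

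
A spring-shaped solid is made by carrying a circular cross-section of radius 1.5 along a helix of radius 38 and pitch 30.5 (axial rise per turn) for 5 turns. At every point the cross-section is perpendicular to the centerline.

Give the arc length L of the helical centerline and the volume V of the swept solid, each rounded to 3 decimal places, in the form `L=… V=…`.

2πR = 2π·38 = 238.761042
per-turn = √(238.761042² + 30.5²) = √(57006.8350 + 930.25) = √57937.0850 = 240.701236
L = 5 × 240.701236 = 1203.506180
V = π·1.5² × L = 7.068583 × 1203.506180 = 8507.083891

L=1203.506 V=8507.084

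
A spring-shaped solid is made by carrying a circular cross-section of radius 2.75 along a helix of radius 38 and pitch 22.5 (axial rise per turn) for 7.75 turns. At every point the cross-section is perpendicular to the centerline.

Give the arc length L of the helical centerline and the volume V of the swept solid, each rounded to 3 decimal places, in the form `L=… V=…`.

L=1858.596 V=44157.075

2πR = 2π·38 = 238.761042
per-turn = √(238.761042² + 22.5²) = √(57006.8350 + 506.25) = √57513.0850 = 239.818859
L = 7.75 × 239.818859 = 1858.596155
V = π·2.75² × L = 23.758294 × 1858.596155 = 44157.074711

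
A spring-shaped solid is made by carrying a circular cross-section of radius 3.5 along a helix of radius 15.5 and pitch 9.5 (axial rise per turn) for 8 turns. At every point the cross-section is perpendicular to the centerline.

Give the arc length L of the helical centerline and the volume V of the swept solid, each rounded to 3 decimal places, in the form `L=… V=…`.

L=782.813 V=30126.174

2πR = 2π·15.5 = 97.389372
per-turn = √(97.389372² + 9.5²) = √(9484.6898 + 90.25) = √9574.9398 = 97.851621
L = 8 × 97.851621 = 782.812972
V = π·3.5² × L = 38.484510 × 782.812972 = 30126.173653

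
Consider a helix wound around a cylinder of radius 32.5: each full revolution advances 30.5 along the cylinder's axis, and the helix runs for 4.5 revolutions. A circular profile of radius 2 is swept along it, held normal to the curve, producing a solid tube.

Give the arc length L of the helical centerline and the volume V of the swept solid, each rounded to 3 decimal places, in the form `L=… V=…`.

2πR = 2π·32.5 = 204.203522
per-turn = √(204.203522² + 30.5²) = √(41699.0786 + 930.25) = √42629.3286 = 206.468711
L = 4.5 × 206.468711 = 929.109199
V = π·2² × L = 12.566371 × 929.109199 = 11675.530538

L=929.109 V=11675.531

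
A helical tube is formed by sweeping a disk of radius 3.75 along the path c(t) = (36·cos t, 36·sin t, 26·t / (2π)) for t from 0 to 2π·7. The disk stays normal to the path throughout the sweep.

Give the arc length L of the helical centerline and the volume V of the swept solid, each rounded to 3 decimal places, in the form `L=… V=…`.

L=1593.788 V=70411.414

2πR = 2π·36 = 226.194671
per-turn = √(226.194671² + 26²) = √(51164.0292 + 676) = √51840.0292 = 227.684056
L = 7 × 227.684056 = 1593.788390
V = π·3.75² × L = 44.178647 × 1593.788390 = 70411.414175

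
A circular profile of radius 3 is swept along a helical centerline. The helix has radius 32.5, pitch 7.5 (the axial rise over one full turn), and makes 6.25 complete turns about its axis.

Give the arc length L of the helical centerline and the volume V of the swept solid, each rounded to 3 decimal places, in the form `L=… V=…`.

L=1277.133 V=36110.072

2πR = 2π·32.5 = 204.203522
per-turn = √(204.203522² + 7.5²) = √(41699.0786 + 56.25) = √41755.3286 = 204.341206
L = 6.25 × 204.341206 = 1277.132539
V = π·3² × L = 28.274334 × 1277.132539 = 36110.071831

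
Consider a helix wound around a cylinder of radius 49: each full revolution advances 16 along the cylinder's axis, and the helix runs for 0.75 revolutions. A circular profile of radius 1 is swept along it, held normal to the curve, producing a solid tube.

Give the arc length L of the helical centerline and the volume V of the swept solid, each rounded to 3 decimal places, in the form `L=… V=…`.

L=231.219 V=726.395

2πR = 2π·49 = 307.876080
per-turn = √(307.876080² + 16²) = √(94787.6807 + 256) = √95043.6807 = 308.291551
L = 0.75 × 308.291551 = 231.218664
V = π·1² × L = 3.141593 × 231.218664 = 726.394855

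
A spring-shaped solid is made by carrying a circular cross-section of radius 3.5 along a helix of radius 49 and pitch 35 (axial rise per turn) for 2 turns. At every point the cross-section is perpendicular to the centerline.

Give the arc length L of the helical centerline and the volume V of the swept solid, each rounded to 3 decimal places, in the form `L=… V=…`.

2πR = 2π·49 = 307.876080
per-turn = √(307.876080² + 35²) = √(94787.6807 + 1225) = √96012.6807 = 309.859130
L = 2 × 309.859130 = 619.718261
V = π·3.5² × L = 38.484510 × 619.718261 = 23849.553606

L=619.718 V=23849.554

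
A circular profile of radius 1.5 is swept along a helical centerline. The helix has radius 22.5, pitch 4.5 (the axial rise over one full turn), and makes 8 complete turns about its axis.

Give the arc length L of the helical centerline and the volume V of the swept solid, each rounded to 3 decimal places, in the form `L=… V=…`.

L=1131.546 V=7998.429

2πR = 2π·22.5 = 141.371669
per-turn = √(141.371669² + 4.5²) = √(19985.9489 + 20.25) = √20006.1989 = 141.443271
L = 8 × 141.443271 = 1131.546168
V = π·1.5² × L = 7.068583 × 1131.546168 = 7998.428540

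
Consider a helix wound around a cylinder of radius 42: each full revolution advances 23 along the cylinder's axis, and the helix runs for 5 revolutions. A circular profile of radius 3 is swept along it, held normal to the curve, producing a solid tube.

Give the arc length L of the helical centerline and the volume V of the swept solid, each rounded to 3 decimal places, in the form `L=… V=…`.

2πR = 2π·42 = 263.893783
per-turn = √(263.893783² + 23²) = √(69639.9287 + 529) = √70168.9287 = 264.894184
L = 5 × 264.894184 = 1324.470919
V = π·3² × L = 28.274334 × 1324.470919 = 37448.532993

L=1324.471 V=37448.533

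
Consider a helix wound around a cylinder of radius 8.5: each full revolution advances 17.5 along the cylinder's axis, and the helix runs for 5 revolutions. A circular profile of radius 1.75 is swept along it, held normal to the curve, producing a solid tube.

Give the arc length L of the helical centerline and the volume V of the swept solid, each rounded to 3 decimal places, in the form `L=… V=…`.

L=281.006 V=2703.591

2πR = 2π·8.5 = 53.407075
per-turn = √(53.407075² + 17.5²) = √(2852.3157 + 306.25) = √3158.5657 = 56.201118
L = 5 × 56.201118 = 281.005590
V = π·1.75² × L = 9.621128 × 281.005590 = 2703.590613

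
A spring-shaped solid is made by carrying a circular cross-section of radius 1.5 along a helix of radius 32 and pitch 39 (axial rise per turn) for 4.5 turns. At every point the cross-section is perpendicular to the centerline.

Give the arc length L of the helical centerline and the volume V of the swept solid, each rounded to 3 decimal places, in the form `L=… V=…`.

2πR = 2π·32 = 201.061930
per-turn = √(201.061930² + 39²) = √(40425.8996 + 1521) = √41946.8996 = 204.809423
L = 4.5 × 204.809423 = 921.642402
V = π·1.5² × L = 7.068583 × 921.642402 = 6514.706250

L=921.642 V=6514.706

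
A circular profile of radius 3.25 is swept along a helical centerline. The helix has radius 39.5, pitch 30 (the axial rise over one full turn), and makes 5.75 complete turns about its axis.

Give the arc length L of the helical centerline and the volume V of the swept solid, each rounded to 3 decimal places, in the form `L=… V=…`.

2πR = 2π·39.5 = 248.185820
per-turn = √(248.185820² + 30²) = √(61596.2011 + 900) = √62496.2011 = 249.992402
L = 5.75 × 249.992402 = 1437.456312
V = π·3.25² × L = 33.183072 × 1437.456312 = 47699.216865

L=1437.456 V=47699.217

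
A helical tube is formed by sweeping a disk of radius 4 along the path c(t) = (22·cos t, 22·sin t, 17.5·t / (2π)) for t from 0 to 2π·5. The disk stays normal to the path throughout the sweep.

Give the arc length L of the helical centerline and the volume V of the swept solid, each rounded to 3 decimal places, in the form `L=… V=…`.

L=696.667 V=35018.310

2πR = 2π·22 = 138.230077
per-turn = √(138.230077² + 17.5²) = √(19107.5541 + 306.25) = √19413.8041 = 139.333428
L = 5 × 139.333428 = 696.667139
V = π·4² × L = 50.265482 × 696.667139 = 35018.309870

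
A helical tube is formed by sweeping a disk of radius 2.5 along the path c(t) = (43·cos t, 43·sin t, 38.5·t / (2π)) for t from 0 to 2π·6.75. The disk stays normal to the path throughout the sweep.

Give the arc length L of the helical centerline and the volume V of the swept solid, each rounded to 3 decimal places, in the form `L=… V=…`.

2πR = 2π·43 = 270.176968
per-turn = √(270.176968² + 38.5²) = √(72995.5942 + 1482.25) = √74477.8442 = 272.906292
L = 6.75 × 272.906292 = 1842.117470
V = π·2.5² × L = 19.634954 × 1842.117470 = 36169.891947

L=1842.117 V=36169.892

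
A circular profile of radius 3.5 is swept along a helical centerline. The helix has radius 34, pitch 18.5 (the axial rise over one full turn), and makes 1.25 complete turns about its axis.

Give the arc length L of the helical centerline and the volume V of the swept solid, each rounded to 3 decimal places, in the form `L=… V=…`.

L=268.035 V=10315.188

2πR = 2π·34 = 213.628300
per-turn = √(213.628300² + 18.5²) = √(45637.0508 + 342.25) = √45979.3008 = 214.427845
L = 1.25 × 214.427845 = 268.034806
V = π·3.5² × L = 38.484510 × 268.034806 = 10315.188188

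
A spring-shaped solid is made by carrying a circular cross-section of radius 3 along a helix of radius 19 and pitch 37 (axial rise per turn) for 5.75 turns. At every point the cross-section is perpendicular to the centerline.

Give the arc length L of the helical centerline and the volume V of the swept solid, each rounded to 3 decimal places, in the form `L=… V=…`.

2πR = 2π·19 = 119.380521
per-turn = √(119.380521² + 37²) = √(14251.7088 + 1369) = √15620.7088 = 124.982834
L = 5.75 × 124.982834 = 718.651295
V = π·3² × L = 28.274334 × 718.651295 = 20319.386648

L=718.651 V=20319.387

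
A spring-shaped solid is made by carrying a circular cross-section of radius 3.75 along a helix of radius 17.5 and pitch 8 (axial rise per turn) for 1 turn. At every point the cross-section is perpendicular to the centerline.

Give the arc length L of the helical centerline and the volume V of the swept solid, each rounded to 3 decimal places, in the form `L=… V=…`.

2πR = 2π·17.5 = 109.955743
per-turn = √(109.955743² + 8²) = √(12090.2654 + 64) = √12154.2654 = 110.246385
L = 1 × 110.246385 = 110.246385
V = π·3.75² × L = 44.178647 × 110.246385 = 4870.536089

L=110.246 V=4870.536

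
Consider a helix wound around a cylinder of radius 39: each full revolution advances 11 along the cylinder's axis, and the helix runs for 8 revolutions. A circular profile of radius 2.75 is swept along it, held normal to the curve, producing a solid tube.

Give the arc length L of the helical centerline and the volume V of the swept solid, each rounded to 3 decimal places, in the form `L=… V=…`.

2πR = 2π·39 = 245.044227
per-turn = √(245.044227² + 11²) = √(60046.6732 + 121) = √60167.6732 = 245.290997
L = 8 × 245.290997 = 1962.327975
V = π·2.75² × L = 23.758294 × 1962.327975 = 46621.565834

L=1962.328 V=46621.566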